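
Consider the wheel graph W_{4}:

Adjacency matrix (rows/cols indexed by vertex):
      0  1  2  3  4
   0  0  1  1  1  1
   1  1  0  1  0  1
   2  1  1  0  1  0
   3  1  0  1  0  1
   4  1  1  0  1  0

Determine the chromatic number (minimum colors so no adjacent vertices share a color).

W_{4} = C_{4} plus a hub adjacent to every cycle vertex.
The outer cycle needs 2 colors (even cycle); the hub is adjacent to all of them so needs a fresh color.
Chromatic number = 2 + 1 = 3.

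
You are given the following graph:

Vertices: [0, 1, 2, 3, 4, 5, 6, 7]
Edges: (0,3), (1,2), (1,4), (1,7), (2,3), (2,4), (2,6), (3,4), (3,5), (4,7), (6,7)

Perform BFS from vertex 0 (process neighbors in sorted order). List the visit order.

BFS from vertex 0 (neighbors processed in ascending order):
Visit order: 0, 3, 2, 4, 5, 1, 6, 7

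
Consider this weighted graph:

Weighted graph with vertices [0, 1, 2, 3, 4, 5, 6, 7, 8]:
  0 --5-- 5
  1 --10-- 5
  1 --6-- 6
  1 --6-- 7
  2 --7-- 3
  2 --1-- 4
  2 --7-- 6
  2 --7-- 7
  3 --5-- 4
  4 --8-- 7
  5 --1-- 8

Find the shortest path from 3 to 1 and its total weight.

Using Dijkstra's algorithm from vertex 3:
Shortest path: 3 -> 4 -> 7 -> 1
Total weight: 5 + 8 + 6 = 19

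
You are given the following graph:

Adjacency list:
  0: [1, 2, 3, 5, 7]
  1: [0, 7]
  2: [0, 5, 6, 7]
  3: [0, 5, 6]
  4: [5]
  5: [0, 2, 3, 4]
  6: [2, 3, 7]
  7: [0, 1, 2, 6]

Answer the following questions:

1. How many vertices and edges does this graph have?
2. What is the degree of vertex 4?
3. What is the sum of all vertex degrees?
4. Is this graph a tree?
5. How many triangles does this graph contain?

Count: 8 vertices, 13 edges.
Vertex 4 has neighbors [5], degree = 1.
Handshaking lemma: 2 * 13 = 26.
A tree on 8 vertices has 7 edges. This graph has 13 edges (6 extra). Not a tree.
Number of triangles = 5.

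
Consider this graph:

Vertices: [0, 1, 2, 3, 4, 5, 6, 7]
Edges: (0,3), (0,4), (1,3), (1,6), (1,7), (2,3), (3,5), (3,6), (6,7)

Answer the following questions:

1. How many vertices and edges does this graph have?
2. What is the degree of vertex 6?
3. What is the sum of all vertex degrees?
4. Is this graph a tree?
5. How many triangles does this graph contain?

Count: 8 vertices, 9 edges.
Vertex 6 has neighbors [1, 3, 7], degree = 3.
Handshaking lemma: 2 * 9 = 18.
A tree on 8 vertices has 7 edges. This graph has 9 edges (2 extra). Not a tree.
Number of triangles = 2.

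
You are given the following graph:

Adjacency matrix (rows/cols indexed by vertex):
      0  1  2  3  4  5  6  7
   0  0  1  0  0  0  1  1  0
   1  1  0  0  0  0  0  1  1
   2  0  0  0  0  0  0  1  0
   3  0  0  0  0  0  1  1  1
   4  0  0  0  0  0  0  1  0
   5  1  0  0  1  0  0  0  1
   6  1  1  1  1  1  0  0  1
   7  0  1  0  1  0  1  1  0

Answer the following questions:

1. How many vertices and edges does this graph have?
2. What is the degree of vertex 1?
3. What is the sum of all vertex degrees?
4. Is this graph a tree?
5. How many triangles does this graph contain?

Count: 8 vertices, 12 edges.
Vertex 1 has neighbors [0, 6, 7], degree = 3.
Handshaking lemma: 2 * 12 = 24.
A tree on 8 vertices has 7 edges. This graph has 12 edges (5 extra). Not a tree.
Number of triangles = 4.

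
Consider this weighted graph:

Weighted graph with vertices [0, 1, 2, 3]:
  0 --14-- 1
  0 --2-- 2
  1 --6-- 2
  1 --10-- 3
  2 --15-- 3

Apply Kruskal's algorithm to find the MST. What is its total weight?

Applying Kruskal's algorithm (sort edges by weight, add if no cycle):
  Add (0,2) w=2
  Add (1,2) w=6
  Add (1,3) w=10
  Skip (0,1) w=14 (creates cycle)
  Skip (2,3) w=15 (creates cycle)
MST weight = 18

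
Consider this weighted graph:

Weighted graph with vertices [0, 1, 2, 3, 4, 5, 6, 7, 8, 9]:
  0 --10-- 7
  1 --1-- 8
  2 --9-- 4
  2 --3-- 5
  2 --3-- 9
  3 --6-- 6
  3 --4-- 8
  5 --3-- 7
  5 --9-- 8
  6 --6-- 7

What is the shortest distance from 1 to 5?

Using Dijkstra's algorithm from vertex 1:
Shortest path: 1 -> 8 -> 5
Total weight: 1 + 9 = 10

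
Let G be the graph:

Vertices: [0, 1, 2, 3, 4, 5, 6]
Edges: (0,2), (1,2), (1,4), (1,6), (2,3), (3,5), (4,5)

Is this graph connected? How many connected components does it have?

Checking connectivity: the graph has 1 connected component(s).
All vertices are reachable from each other. The graph IS connected.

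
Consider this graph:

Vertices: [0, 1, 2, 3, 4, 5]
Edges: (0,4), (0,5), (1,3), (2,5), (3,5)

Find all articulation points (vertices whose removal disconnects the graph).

An articulation point is a vertex whose removal disconnects the graph.
Articulation points: [0, 3, 5]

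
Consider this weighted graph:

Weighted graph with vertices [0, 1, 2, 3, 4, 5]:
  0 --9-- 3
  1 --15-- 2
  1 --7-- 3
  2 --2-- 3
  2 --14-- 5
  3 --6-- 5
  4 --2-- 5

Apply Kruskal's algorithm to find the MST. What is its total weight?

Applying Kruskal's algorithm (sort edges by weight, add if no cycle):
  Add (2,3) w=2
  Add (4,5) w=2
  Add (3,5) w=6
  Add (1,3) w=7
  Add (0,3) w=9
  Skip (2,5) w=14 (creates cycle)
  Skip (1,2) w=15 (creates cycle)
MST weight = 26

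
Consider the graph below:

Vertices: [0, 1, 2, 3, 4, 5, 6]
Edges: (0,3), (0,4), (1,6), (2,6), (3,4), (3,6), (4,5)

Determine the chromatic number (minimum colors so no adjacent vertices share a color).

The graph has a maximum clique of size 3 (lower bound on chromatic number).
A valid 3-coloring: {0: 2, 1: 0, 2: 0, 3: 0, 4: 1, 5: 0, 6: 1}.
Chromatic number = 3.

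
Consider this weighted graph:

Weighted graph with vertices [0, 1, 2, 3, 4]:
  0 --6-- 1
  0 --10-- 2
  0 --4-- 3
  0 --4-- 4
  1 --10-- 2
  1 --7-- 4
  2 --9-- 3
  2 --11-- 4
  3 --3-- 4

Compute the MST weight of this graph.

Applying Kruskal's algorithm (sort edges by weight, add if no cycle):
  Add (3,4) w=3
  Add (0,3) w=4
  Skip (0,4) w=4 (creates cycle)
  Add (0,1) w=6
  Skip (1,4) w=7 (creates cycle)
  Add (2,3) w=9
  Skip (0,2) w=10 (creates cycle)
  Skip (1,2) w=10 (creates cycle)
  Skip (2,4) w=11 (creates cycle)
MST weight = 22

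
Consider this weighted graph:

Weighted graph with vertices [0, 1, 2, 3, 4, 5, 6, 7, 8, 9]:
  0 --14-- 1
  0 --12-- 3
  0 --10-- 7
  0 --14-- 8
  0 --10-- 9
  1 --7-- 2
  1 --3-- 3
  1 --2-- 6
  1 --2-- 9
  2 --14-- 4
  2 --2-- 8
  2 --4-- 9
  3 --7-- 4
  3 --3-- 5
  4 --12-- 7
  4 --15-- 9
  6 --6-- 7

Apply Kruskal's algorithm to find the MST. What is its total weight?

Applying Kruskal's algorithm (sort edges by weight, add if no cycle):
  Add (1,6) w=2
  Add (1,9) w=2
  Add (2,8) w=2
  Add (1,3) w=3
  Add (3,5) w=3
  Add (2,9) w=4
  Add (6,7) w=6
  Skip (1,2) w=7 (creates cycle)
  Add (3,4) w=7
  Add (0,9) w=10
  Skip (0,7) w=10 (creates cycle)
  Skip (0,3) w=12 (creates cycle)
  Skip (4,7) w=12 (creates cycle)
  Skip (0,1) w=14 (creates cycle)
  Skip (0,8) w=14 (creates cycle)
  Skip (2,4) w=14 (creates cycle)
  Skip (4,9) w=15 (creates cycle)
MST weight = 39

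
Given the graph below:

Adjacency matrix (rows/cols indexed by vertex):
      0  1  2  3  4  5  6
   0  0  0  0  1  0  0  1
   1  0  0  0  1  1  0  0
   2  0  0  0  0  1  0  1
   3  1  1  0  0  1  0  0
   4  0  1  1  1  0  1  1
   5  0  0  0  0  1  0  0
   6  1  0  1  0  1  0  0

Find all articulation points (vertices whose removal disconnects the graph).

An articulation point is a vertex whose removal disconnects the graph.
Articulation points: [4]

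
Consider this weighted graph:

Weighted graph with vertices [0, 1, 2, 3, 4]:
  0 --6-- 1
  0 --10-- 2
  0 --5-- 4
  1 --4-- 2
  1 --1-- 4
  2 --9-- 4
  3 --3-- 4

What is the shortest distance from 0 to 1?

Using Dijkstra's algorithm from vertex 0:
Shortest path: 0 -> 1
Total weight: 6 = 6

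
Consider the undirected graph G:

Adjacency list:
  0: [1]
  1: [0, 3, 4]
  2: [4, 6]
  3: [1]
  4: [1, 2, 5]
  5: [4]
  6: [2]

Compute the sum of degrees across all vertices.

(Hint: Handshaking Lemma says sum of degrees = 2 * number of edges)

Count edges: 6 edges.
By Handshaking Lemma: sum of degrees = 2 * 6 = 12.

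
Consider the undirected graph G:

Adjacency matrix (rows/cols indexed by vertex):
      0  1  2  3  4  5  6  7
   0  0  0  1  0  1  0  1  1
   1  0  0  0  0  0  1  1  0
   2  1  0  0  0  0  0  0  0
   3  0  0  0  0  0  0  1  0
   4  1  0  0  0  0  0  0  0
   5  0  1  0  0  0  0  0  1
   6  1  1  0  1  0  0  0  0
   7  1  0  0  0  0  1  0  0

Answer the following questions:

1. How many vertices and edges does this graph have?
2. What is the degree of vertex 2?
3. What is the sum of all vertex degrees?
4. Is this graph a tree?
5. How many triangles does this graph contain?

Count: 8 vertices, 8 edges.
Vertex 2 has neighbors [0], degree = 1.
Handshaking lemma: 2 * 8 = 16.
A tree on 8 vertices has 7 edges. This graph has 8 edges (1 extra). Not a tree.
Number of triangles = 0.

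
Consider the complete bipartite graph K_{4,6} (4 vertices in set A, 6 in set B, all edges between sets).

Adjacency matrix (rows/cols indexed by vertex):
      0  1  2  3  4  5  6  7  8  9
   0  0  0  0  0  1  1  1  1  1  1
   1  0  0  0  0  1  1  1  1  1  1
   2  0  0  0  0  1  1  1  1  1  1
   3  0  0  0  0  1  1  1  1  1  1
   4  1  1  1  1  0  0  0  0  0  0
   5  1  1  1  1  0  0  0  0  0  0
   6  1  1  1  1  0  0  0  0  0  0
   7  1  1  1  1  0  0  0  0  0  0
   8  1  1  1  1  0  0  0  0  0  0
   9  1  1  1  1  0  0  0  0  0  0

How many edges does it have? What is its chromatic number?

K_{4,6} has 4 * 6 = 24 edges.
Bipartite graphs have chromatic number 2 (color each partition differently).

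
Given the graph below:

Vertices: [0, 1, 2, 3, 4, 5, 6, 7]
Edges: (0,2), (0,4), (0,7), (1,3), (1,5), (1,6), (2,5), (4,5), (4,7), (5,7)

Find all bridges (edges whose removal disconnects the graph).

A bridge is an edge whose removal increases the number of connected components.
Bridges found: (1,3), (1,5), (1,6)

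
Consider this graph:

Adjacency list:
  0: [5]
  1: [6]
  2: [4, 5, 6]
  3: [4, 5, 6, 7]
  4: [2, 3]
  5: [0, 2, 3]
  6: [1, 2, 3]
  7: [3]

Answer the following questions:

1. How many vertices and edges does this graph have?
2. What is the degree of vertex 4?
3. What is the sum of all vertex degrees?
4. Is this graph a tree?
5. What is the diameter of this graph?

Count: 8 vertices, 9 edges.
Vertex 4 has neighbors [2, 3], degree = 2.
Handshaking lemma: 2 * 9 = 18.
A tree on 8 vertices has 7 edges. This graph has 9 edges (2 extra). Not a tree.
Diameter (longest shortest path) = 4.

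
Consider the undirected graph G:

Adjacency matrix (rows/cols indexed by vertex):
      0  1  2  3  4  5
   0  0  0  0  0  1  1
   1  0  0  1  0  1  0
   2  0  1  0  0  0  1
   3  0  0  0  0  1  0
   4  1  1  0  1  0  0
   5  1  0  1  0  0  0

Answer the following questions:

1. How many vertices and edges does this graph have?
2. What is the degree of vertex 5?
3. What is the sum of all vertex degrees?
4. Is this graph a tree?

Count: 6 vertices, 6 edges.
Vertex 5 has neighbors [0, 2], degree = 2.
Handshaking lemma: 2 * 6 = 12.
A tree on 6 vertices has 5 edges. This graph has 6 edges (1 extra). Not a tree.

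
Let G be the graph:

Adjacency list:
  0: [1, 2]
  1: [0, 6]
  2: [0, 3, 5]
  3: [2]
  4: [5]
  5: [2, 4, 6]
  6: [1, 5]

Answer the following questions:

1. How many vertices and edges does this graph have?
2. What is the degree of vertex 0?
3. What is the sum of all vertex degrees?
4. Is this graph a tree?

Count: 7 vertices, 7 edges.
Vertex 0 has neighbors [1, 2], degree = 2.
Handshaking lemma: 2 * 7 = 14.
A tree on 7 vertices has 6 edges. This graph has 7 edges (1 extra). Not a tree.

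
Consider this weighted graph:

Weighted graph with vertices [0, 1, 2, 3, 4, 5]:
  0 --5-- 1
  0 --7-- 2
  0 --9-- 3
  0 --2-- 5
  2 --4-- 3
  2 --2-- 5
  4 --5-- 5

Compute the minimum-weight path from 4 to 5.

Using Dijkstra's algorithm from vertex 4:
Shortest path: 4 -> 5
Total weight: 5 = 5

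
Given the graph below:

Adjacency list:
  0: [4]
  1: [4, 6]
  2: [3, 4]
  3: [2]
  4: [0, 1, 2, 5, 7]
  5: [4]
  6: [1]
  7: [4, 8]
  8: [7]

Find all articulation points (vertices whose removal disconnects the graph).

An articulation point is a vertex whose removal disconnects the graph.
Articulation points: [1, 2, 4, 7]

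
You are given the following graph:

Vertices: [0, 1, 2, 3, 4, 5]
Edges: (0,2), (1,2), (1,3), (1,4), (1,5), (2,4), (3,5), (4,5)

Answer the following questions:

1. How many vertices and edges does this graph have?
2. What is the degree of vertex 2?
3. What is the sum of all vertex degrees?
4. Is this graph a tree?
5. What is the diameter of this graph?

Count: 6 vertices, 8 edges.
Vertex 2 has neighbors [0, 1, 4], degree = 3.
Handshaking lemma: 2 * 8 = 16.
A tree on 6 vertices has 5 edges. This graph has 8 edges (3 extra). Not a tree.
Diameter (longest shortest path) = 3.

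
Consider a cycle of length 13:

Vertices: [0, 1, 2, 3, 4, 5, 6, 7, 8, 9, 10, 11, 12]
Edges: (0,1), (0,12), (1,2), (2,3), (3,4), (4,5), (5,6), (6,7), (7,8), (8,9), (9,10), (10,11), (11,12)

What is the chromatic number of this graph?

This is an odd cycle (C_13). Odd cycles are not bipartite (any 2-coloring forces two adjacent vertices to match), and 3 colors suffice.
Chromatic number = 3.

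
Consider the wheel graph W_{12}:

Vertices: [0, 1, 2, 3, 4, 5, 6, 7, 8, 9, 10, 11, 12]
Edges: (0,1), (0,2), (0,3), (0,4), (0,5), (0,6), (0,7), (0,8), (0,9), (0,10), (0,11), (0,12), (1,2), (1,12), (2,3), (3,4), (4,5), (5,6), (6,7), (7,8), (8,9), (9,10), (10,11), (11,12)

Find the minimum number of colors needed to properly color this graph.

W_{12} = C_{12} plus a hub adjacent to every cycle vertex.
The outer cycle needs 2 colors (even cycle); the hub is adjacent to all of them so needs a fresh color.
Chromatic number = 2 + 1 = 3.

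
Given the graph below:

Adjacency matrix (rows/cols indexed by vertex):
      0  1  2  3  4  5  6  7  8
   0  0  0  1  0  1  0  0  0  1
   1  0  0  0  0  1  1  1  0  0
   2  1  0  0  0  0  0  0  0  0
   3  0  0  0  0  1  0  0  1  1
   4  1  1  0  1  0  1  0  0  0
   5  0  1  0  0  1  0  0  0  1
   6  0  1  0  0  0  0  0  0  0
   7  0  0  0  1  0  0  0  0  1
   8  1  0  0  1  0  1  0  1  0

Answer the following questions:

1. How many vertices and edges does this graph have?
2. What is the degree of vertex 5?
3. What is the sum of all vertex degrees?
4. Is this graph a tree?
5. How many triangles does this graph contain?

Count: 9 vertices, 12 edges.
Vertex 5 has neighbors [1, 4, 8], degree = 3.
Handshaking lemma: 2 * 12 = 24.
A tree on 9 vertices has 8 edges. This graph has 12 edges (4 extra). Not a tree.
Number of triangles = 2.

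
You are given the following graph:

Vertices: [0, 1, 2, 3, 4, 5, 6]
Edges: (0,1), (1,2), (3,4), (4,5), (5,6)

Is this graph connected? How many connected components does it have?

Checking connectivity: the graph has 2 connected component(s).
Components: [[0, 1, 2], [3, 4, 5, 6]]. The graph is NOT connected.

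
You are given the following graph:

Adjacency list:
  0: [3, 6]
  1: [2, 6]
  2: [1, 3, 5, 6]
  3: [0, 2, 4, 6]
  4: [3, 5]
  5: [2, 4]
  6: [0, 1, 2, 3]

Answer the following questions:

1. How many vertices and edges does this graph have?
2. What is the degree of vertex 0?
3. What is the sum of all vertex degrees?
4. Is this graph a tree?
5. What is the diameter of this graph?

Count: 7 vertices, 10 edges.
Vertex 0 has neighbors [3, 6], degree = 2.
Handshaking lemma: 2 * 10 = 20.
A tree on 7 vertices has 6 edges. This graph has 10 edges (4 extra). Not a tree.
Diameter (longest shortest path) = 3.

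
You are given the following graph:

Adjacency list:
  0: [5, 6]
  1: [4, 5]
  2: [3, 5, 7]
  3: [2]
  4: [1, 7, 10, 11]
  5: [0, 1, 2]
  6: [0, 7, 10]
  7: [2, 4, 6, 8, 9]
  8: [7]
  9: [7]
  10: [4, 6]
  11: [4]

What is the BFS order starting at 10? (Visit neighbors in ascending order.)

BFS from vertex 10 (neighbors processed in ascending order):
Visit order: 10, 4, 6, 1, 7, 11, 0, 5, 2, 8, 9, 3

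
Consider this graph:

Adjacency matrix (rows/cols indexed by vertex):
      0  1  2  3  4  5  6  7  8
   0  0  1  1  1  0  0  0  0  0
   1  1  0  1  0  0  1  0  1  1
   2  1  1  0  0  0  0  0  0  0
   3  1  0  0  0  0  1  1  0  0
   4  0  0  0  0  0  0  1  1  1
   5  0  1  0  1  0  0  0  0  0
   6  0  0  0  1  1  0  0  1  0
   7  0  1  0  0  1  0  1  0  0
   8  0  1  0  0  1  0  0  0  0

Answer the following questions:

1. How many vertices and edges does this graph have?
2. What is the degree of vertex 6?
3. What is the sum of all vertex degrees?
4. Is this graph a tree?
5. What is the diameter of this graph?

Count: 9 vertices, 13 edges.
Vertex 6 has neighbors [3, 4, 7], degree = 3.
Handshaking lemma: 2 * 13 = 26.
A tree on 9 vertices has 8 edges. This graph has 13 edges (5 extra). Not a tree.
Diameter (longest shortest path) = 3.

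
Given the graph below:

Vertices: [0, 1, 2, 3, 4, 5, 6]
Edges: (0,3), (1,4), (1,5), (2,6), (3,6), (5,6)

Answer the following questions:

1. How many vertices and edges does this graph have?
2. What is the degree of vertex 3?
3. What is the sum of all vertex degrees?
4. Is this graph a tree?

Count: 7 vertices, 6 edges.
Vertex 3 has neighbors [0, 6], degree = 2.
Handshaking lemma: 2 * 6 = 12.
A graph is a tree iff it is connected and has exactly n-1 edges. This graph is connected (all 7 vertices in one component) and has 7-1 = 6 edges. It is a tree.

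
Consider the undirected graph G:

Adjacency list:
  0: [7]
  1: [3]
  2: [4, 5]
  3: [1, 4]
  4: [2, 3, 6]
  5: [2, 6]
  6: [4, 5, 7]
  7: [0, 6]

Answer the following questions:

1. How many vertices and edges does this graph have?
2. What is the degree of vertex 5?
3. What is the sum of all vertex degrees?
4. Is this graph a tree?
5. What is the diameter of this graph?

Count: 8 vertices, 8 edges.
Vertex 5 has neighbors [2, 6], degree = 2.
Handshaking lemma: 2 * 8 = 16.
A tree on 8 vertices has 7 edges. This graph has 8 edges (1 extra). Not a tree.
Diameter (longest shortest path) = 5.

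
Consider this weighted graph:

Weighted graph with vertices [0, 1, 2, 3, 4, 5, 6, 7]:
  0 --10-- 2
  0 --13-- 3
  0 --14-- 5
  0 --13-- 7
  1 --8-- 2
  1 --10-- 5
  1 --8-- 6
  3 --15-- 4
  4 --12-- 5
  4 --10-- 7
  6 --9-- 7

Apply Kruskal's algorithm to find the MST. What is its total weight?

Applying Kruskal's algorithm (sort edges by weight, add if no cycle):
  Add (1,2) w=8
  Add (1,6) w=8
  Add (6,7) w=9
  Add (0,2) w=10
  Add (1,5) w=10
  Add (4,7) w=10
  Skip (4,5) w=12 (creates cycle)
  Add (0,3) w=13
  Skip (0,7) w=13 (creates cycle)
  Skip (0,5) w=14 (creates cycle)
  Skip (3,4) w=15 (creates cycle)
MST weight = 68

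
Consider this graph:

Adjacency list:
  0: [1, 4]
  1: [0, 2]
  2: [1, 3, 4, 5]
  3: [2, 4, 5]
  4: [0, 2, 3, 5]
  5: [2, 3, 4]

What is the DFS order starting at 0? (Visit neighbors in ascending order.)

DFS from vertex 0 (neighbors processed in ascending order):
Visit order: 0, 1, 2, 3, 4, 5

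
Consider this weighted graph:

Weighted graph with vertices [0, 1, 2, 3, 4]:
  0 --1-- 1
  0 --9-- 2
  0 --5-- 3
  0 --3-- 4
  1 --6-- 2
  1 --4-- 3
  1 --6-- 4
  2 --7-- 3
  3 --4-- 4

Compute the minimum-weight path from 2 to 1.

Using Dijkstra's algorithm from vertex 2:
Shortest path: 2 -> 1
Total weight: 6 = 6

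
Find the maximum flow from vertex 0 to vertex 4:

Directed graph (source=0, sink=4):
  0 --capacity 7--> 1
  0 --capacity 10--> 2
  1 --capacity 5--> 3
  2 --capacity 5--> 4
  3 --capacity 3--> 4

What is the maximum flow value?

Computing max flow:
  Flow on (0->1): 3/7
  Flow on (0->2): 5/10
  Flow on (1->3): 3/5
  Flow on (2->4): 5/5
  Flow on (3->4): 3/3
Maximum flow = 8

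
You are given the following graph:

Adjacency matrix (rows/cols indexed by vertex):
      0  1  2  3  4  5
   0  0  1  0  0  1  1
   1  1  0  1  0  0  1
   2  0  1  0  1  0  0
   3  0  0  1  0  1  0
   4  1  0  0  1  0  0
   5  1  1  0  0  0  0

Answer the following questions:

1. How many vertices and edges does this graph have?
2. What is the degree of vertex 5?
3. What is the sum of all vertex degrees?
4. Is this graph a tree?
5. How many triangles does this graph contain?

Count: 6 vertices, 7 edges.
Vertex 5 has neighbors [0, 1], degree = 2.
Handshaking lemma: 2 * 7 = 14.
A tree on 6 vertices has 5 edges. This graph has 7 edges (2 extra). Not a tree.
Number of triangles = 1.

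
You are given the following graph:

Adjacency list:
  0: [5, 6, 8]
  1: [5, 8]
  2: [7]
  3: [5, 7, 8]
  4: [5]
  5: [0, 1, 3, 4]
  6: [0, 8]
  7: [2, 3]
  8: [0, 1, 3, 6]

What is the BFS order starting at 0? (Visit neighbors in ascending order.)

BFS from vertex 0 (neighbors processed in ascending order):
Visit order: 0, 5, 6, 8, 1, 3, 4, 7, 2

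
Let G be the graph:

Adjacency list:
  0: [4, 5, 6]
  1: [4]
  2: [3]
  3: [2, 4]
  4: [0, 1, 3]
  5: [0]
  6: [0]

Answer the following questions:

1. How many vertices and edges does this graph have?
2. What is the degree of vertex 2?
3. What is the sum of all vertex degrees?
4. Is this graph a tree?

Count: 7 vertices, 6 edges.
Vertex 2 has neighbors [3], degree = 1.
Handshaking lemma: 2 * 6 = 12.
A graph is a tree iff it is connected and has exactly n-1 edges. This graph is connected (all 7 vertices in one component) and has 7-1 = 6 edges. It is a tree.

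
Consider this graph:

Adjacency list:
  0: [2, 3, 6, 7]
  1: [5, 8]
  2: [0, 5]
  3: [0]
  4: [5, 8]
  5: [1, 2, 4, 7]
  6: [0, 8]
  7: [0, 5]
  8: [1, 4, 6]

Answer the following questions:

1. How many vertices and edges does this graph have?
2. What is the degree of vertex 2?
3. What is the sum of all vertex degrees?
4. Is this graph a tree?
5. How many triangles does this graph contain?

Count: 9 vertices, 11 edges.
Vertex 2 has neighbors [0, 5], degree = 2.
Handshaking lemma: 2 * 11 = 22.
A tree on 9 vertices has 8 edges. This graph has 11 edges (3 extra). Not a tree.
Number of triangles = 0.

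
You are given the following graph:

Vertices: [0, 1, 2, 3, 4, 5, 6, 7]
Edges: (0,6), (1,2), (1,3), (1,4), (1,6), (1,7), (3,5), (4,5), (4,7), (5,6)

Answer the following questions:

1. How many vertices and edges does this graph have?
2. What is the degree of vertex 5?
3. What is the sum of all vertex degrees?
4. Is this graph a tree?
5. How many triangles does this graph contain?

Count: 8 vertices, 10 edges.
Vertex 5 has neighbors [3, 4, 6], degree = 3.
Handshaking lemma: 2 * 10 = 20.
A tree on 8 vertices has 7 edges. This graph has 10 edges (3 extra). Not a tree.
Number of triangles = 1.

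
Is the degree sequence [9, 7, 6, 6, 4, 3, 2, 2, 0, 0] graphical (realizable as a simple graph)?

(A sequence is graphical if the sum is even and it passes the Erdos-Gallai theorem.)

Sum of degrees = 39. Sum is odd, so the sequence is NOT graphical.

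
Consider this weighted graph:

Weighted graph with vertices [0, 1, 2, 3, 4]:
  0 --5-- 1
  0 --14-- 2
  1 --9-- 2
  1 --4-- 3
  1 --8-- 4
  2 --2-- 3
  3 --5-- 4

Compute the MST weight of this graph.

Applying Kruskal's algorithm (sort edges by weight, add if no cycle):
  Add (2,3) w=2
  Add (1,3) w=4
  Add (0,1) w=5
  Add (3,4) w=5
  Skip (1,4) w=8 (creates cycle)
  Skip (1,2) w=9 (creates cycle)
  Skip (0,2) w=14 (creates cycle)
MST weight = 16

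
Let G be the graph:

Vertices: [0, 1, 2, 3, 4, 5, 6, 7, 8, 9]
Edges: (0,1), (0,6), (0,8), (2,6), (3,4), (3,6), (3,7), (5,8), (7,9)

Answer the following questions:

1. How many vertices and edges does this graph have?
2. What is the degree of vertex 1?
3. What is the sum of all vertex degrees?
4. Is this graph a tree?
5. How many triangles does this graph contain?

Count: 10 vertices, 9 edges.
Vertex 1 has neighbors [0], degree = 1.
Handshaking lemma: 2 * 9 = 18.
A graph is a tree iff it is connected and has exactly n-1 edges. This graph is connected (all 10 vertices in one component) and has 10-1 = 9 edges. It is a tree.
Number of triangles = 0.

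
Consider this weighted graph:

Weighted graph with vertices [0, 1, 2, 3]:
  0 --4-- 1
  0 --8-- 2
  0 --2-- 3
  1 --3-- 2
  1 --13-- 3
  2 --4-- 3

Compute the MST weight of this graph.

Applying Kruskal's algorithm (sort edges by weight, add if no cycle):
  Add (0,3) w=2
  Add (1,2) w=3
  Add (0,1) w=4
  Skip (2,3) w=4 (creates cycle)
  Skip (0,2) w=8 (creates cycle)
  Skip (1,3) w=13 (creates cycle)
MST weight = 9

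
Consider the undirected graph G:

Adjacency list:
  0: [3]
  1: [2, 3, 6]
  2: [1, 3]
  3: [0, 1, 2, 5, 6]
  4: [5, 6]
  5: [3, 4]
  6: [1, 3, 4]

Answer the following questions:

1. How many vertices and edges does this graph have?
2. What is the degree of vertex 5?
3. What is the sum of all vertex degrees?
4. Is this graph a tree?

Count: 7 vertices, 9 edges.
Vertex 5 has neighbors [3, 4], degree = 2.
Handshaking lemma: 2 * 9 = 18.
A tree on 7 vertices has 6 edges. This graph has 9 edges (3 extra). Not a tree.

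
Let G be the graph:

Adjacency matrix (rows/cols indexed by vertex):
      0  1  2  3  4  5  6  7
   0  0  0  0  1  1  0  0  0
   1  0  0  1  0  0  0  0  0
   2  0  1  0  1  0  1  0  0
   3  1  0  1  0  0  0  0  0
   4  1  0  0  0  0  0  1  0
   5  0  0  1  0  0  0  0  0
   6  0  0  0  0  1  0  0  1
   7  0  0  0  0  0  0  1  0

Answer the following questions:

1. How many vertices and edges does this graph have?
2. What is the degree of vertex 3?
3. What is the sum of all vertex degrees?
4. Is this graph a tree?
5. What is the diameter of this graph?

Count: 8 vertices, 7 edges.
Vertex 3 has neighbors [0, 2], degree = 2.
Handshaking lemma: 2 * 7 = 14.
A graph is a tree iff it is connected and has exactly n-1 edges. This graph is connected (all 8 vertices in one component) and has 8-1 = 7 edges. It is a tree.
Diameter (longest shortest path) = 6.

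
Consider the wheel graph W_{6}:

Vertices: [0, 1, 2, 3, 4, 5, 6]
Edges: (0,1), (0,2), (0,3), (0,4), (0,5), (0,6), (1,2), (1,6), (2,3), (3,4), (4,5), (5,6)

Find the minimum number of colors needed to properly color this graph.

W_{6} = C_{6} plus a hub adjacent to every cycle vertex.
The outer cycle needs 2 colors (even cycle); the hub is adjacent to all of them so needs a fresh color.
Chromatic number = 2 + 1 = 3.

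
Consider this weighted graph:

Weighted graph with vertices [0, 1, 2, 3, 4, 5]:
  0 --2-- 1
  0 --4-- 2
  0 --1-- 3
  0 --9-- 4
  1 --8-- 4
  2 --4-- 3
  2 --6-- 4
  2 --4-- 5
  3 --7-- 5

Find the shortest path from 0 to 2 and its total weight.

Using Dijkstra's algorithm from vertex 0:
Shortest path: 0 -> 2
Total weight: 4 = 4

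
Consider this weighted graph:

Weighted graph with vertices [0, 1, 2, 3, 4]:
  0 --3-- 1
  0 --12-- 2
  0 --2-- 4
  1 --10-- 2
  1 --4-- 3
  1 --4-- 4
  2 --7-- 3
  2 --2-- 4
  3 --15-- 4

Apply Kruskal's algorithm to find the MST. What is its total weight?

Applying Kruskal's algorithm (sort edges by weight, add if no cycle):
  Add (0,4) w=2
  Add (2,4) w=2
  Add (0,1) w=3
  Add (1,3) w=4
  Skip (1,4) w=4 (creates cycle)
  Skip (2,3) w=7 (creates cycle)
  Skip (1,2) w=10 (creates cycle)
  Skip (0,2) w=12 (creates cycle)
  Skip (3,4) w=15 (creates cycle)
MST weight = 11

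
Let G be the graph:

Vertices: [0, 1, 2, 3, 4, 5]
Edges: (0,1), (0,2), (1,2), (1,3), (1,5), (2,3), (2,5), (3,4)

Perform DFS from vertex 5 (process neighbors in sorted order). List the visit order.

DFS from vertex 5 (neighbors processed in ascending order):
Visit order: 5, 1, 0, 2, 3, 4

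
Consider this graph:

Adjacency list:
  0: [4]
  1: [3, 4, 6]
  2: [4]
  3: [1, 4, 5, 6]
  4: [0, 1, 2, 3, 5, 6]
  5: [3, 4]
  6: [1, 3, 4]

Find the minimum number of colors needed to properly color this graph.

The graph has a maximum clique of size 4 (lower bound on chromatic number).
A valid 4-coloring: {0: 1, 1: 2, 2: 1, 3: 1, 4: 0, 5: 2, 6: 3}.
Chromatic number = 4.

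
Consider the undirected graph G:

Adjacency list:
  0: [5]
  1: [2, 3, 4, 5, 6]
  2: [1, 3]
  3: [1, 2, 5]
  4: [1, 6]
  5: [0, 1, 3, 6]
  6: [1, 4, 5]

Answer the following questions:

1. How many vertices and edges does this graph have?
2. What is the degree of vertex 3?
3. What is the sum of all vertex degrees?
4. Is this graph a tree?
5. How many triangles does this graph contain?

Count: 7 vertices, 10 edges.
Vertex 3 has neighbors [1, 2, 5], degree = 3.
Handshaking lemma: 2 * 10 = 20.
A tree on 7 vertices has 6 edges. This graph has 10 edges (4 extra). Not a tree.
Number of triangles = 4.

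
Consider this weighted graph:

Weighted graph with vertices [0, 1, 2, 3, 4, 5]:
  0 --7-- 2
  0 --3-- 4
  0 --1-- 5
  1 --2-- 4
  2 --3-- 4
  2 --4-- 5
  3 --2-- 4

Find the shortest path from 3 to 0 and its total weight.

Using Dijkstra's algorithm from vertex 3:
Shortest path: 3 -> 4 -> 0
Total weight: 2 + 3 = 5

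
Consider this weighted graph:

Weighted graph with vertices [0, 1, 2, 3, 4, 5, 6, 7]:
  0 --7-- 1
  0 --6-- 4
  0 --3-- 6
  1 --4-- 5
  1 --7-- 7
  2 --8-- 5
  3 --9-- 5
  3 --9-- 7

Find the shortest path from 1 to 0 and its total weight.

Using Dijkstra's algorithm from vertex 1:
Shortest path: 1 -> 0
Total weight: 7 = 7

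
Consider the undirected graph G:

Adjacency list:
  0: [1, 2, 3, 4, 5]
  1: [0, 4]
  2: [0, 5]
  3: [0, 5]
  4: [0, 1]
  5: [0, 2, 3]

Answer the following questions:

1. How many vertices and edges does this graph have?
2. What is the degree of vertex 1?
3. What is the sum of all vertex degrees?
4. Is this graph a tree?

Count: 6 vertices, 8 edges.
Vertex 1 has neighbors [0, 4], degree = 2.
Handshaking lemma: 2 * 8 = 16.
A tree on 6 vertices has 5 edges. This graph has 8 edges (3 extra). Not a tree.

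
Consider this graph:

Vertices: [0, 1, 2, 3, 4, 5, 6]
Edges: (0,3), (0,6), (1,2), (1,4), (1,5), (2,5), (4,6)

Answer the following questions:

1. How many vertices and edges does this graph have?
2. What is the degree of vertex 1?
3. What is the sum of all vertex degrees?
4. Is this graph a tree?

Count: 7 vertices, 7 edges.
Vertex 1 has neighbors [2, 4, 5], degree = 3.
Handshaking lemma: 2 * 7 = 14.
A tree on 7 vertices has 6 edges. This graph has 7 edges (1 extra). Not a tree.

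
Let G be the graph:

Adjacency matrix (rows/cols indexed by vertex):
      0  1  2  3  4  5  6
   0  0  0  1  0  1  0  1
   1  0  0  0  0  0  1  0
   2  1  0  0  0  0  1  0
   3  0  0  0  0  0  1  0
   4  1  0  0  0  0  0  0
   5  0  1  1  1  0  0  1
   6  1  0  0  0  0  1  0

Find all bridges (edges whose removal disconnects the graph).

A bridge is an edge whose removal increases the number of connected components.
Bridges found: (0,4), (1,5), (3,5)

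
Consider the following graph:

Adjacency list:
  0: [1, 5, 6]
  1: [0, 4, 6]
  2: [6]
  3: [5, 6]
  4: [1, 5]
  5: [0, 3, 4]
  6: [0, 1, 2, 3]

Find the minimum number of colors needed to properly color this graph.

The graph has a maximum clique of size 3 (lower bound on chromatic number).
A valid 3-coloring: {0: 1, 1: 2, 2: 1, 3: 1, 4: 1, 5: 0, 6: 0}.
Chromatic number = 3.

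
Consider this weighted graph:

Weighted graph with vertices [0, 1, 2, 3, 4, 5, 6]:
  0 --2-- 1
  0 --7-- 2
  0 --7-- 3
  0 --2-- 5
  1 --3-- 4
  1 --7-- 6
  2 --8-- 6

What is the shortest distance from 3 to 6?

Using Dijkstra's algorithm from vertex 3:
Shortest path: 3 -> 0 -> 1 -> 6
Total weight: 7 + 2 + 7 = 16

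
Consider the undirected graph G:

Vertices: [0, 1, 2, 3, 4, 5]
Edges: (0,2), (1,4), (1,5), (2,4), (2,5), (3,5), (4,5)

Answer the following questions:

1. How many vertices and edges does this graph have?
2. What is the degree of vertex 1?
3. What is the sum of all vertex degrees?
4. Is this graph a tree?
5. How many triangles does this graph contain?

Count: 6 vertices, 7 edges.
Vertex 1 has neighbors [4, 5], degree = 2.
Handshaking lemma: 2 * 7 = 14.
A tree on 6 vertices has 5 edges. This graph has 7 edges (2 extra). Not a tree.
Number of triangles = 2.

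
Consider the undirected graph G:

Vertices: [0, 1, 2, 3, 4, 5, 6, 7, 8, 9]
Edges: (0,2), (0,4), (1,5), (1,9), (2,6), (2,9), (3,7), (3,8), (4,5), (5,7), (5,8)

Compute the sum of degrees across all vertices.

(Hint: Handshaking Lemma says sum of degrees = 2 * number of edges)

Count edges: 11 edges.
By Handshaking Lemma: sum of degrees = 2 * 11 = 22.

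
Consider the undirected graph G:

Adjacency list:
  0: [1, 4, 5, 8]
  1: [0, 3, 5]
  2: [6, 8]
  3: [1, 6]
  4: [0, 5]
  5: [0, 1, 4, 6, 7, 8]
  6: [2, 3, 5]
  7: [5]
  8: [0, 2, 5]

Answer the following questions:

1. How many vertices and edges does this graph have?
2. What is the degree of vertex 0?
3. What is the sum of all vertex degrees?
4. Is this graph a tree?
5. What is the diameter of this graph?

Count: 9 vertices, 13 edges.
Vertex 0 has neighbors [1, 4, 5, 8], degree = 4.
Handshaking lemma: 2 * 13 = 26.
A tree on 9 vertices has 8 edges. This graph has 13 edges (5 extra). Not a tree.
Diameter (longest shortest path) = 3.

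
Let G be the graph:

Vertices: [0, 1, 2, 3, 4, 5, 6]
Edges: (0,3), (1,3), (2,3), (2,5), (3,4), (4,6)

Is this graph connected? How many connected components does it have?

Checking connectivity: the graph has 1 connected component(s).
All vertices are reachable from each other. The graph IS connected.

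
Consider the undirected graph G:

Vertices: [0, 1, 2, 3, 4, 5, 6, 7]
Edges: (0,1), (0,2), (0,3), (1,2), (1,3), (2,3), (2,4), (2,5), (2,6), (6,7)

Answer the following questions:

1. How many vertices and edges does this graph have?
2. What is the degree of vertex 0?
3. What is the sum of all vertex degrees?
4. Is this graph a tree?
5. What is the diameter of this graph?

Count: 8 vertices, 10 edges.
Vertex 0 has neighbors [1, 2, 3], degree = 3.
Handshaking lemma: 2 * 10 = 20.
A tree on 8 vertices has 7 edges. This graph has 10 edges (3 extra). Not a tree.
Diameter (longest shortest path) = 3.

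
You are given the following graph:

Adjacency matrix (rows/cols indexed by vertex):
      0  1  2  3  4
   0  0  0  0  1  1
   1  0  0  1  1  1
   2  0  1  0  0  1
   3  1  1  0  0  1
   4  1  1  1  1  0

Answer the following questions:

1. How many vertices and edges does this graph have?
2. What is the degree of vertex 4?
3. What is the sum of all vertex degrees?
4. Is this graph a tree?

Count: 5 vertices, 7 edges.
Vertex 4 has neighbors [0, 1, 2, 3], degree = 4.
Handshaking lemma: 2 * 7 = 14.
A tree on 5 vertices has 4 edges. This graph has 7 edges (3 extra). Not a tree.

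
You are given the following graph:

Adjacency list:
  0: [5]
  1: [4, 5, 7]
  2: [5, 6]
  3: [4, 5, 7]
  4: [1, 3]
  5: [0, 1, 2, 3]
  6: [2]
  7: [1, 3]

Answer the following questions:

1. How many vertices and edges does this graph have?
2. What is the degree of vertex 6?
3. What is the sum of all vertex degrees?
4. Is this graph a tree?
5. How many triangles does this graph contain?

Count: 8 vertices, 9 edges.
Vertex 6 has neighbors [2], degree = 1.
Handshaking lemma: 2 * 9 = 18.
A tree on 8 vertices has 7 edges. This graph has 9 edges (2 extra). Not a tree.
Number of triangles = 0.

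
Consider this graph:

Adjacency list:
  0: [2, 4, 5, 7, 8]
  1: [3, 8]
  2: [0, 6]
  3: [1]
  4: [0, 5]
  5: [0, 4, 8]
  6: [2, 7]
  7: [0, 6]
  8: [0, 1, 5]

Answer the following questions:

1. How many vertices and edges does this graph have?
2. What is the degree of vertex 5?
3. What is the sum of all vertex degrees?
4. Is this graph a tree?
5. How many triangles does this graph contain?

Count: 9 vertices, 11 edges.
Vertex 5 has neighbors [0, 4, 8], degree = 3.
Handshaking lemma: 2 * 11 = 22.
A tree on 9 vertices has 8 edges. This graph has 11 edges (3 extra). Not a tree.
Number of triangles = 2.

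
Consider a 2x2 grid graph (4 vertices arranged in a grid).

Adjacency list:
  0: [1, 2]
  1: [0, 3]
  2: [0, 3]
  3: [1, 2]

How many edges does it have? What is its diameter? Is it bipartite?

A 2x2 grid has 2 vertical edges and 2 horizontal edges.
Total edges = 2 + 2 = 4.
Diameter = (2-1) + (2-1) = 2 (corner to opposite corner).
Grid graphs are bipartite (checkerboard coloring).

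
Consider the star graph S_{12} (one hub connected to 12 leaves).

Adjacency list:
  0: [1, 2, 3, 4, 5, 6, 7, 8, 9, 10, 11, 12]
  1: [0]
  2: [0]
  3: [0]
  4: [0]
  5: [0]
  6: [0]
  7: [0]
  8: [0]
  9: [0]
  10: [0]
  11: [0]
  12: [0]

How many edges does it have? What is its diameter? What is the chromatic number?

Star graph S_{12}: the hub connects to all 12 leaves.
Edges = 12.
Diameter = 2 (any leaf to hub is 1, leaf to leaf through hub is 2).
Star graphs are bipartite (hub vs leaves), so chromatic number = 2.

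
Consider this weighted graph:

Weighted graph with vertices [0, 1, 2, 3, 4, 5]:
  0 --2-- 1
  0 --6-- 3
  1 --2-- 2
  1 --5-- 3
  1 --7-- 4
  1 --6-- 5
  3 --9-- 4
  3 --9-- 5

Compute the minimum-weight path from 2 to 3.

Using Dijkstra's algorithm from vertex 2:
Shortest path: 2 -> 1 -> 3
Total weight: 2 + 5 = 7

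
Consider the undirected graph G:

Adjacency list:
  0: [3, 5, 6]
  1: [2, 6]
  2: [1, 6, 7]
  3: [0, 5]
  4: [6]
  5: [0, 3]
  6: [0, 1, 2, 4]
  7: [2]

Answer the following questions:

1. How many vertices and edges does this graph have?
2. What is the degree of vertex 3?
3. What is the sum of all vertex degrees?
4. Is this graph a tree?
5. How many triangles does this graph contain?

Count: 8 vertices, 9 edges.
Vertex 3 has neighbors [0, 5], degree = 2.
Handshaking lemma: 2 * 9 = 18.
A tree on 8 vertices has 7 edges. This graph has 9 edges (2 extra). Not a tree.
Number of triangles = 2.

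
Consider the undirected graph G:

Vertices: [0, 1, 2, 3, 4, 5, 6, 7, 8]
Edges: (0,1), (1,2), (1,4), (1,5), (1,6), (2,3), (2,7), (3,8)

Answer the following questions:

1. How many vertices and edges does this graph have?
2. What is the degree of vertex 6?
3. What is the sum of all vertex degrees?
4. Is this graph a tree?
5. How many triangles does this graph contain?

Count: 9 vertices, 8 edges.
Vertex 6 has neighbors [1], degree = 1.
Handshaking lemma: 2 * 8 = 16.
A graph is a tree iff it is connected and has exactly n-1 edges. This graph is connected (all 9 vertices in one component) and has 9-1 = 8 edges. It is a tree.
Number of triangles = 0.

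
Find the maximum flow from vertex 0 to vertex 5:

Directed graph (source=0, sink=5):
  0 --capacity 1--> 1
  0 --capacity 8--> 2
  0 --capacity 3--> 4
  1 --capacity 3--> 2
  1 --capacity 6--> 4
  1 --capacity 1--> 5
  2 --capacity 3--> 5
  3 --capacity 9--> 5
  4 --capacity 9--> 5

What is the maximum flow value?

Computing max flow:
  Flow on (0->1): 1/1
  Flow on (0->2): 3/8
  Flow on (0->4): 3/3
  Flow on (1->5): 1/1
  Flow on (2->5): 3/3
  Flow on (4->5): 3/9
Maximum flow = 7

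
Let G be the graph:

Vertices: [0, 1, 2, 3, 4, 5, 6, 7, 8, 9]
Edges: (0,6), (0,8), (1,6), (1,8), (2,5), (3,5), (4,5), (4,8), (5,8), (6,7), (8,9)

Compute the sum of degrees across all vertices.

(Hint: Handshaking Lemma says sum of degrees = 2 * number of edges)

Count edges: 11 edges.
By Handshaking Lemma: sum of degrees = 2 * 11 = 22.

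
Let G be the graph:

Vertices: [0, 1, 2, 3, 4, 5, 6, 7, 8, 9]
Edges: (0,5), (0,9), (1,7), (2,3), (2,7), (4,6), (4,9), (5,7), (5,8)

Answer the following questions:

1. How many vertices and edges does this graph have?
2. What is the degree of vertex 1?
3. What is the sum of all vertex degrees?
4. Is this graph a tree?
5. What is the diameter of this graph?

Count: 10 vertices, 9 edges.
Vertex 1 has neighbors [7], degree = 1.
Handshaking lemma: 2 * 9 = 18.
A graph is a tree iff it is connected and has exactly n-1 edges. This graph is connected (all 10 vertices in one component) and has 10-1 = 9 edges. It is a tree.
Diameter (longest shortest path) = 7.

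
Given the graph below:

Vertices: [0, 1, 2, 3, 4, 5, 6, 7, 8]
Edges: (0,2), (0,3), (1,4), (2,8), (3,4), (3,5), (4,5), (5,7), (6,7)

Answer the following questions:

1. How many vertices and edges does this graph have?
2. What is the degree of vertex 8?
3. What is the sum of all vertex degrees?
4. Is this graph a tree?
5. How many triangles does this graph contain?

Count: 9 vertices, 9 edges.
Vertex 8 has neighbors [2], degree = 1.
Handshaking lemma: 2 * 9 = 18.
A tree on 9 vertices has 8 edges. This graph has 9 edges (1 extra). Not a tree.
Number of triangles = 1.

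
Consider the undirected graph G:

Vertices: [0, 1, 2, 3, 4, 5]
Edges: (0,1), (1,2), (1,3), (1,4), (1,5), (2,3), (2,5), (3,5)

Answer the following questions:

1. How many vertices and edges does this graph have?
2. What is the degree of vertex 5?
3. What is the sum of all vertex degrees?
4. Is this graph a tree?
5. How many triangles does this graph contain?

Count: 6 vertices, 8 edges.
Vertex 5 has neighbors [1, 2, 3], degree = 3.
Handshaking lemma: 2 * 8 = 16.
A tree on 6 vertices has 5 edges. This graph has 8 edges (3 extra). Not a tree.
Number of triangles = 4.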